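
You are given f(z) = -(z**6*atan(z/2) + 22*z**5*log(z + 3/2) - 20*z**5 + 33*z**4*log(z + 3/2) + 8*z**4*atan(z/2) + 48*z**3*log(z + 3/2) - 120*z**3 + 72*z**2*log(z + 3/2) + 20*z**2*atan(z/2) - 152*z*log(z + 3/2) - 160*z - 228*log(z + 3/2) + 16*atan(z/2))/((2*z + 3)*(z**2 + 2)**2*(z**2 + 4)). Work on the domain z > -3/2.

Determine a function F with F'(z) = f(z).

An antiderivative is F(z) = (-z**2*log(z + 3/2)*atan(z/2) + 20*z*log(z + 3/2) - 2*log(z + 3/2)*atan(z/2))/(2*z**2 + 4).

Recognize the product-rule pattern: f = u'v + uv' with u = 5*z/(z**2/2 + 1) - atan(z/2)/2, v = log(z + 3/2), so integration by parts undoes it.
Check: d/dz[(-z**2*log(z + 3/2)*atan(z/2) + 20*z*log(z + 3/2) - 2*log(z + 3/2)*atan(z/2))/(2*z**2 + 4)] = (-z**6*atan(z/2) - 22*z**5*log(z + 3/2) + 20*z**5 - 33*z**4*log(z + 3/2) - 8*z**4*atan(z/2) - 48*z**3*log(z + 3/2) + 120*z**3 - 72*z**2*log(z + 3/2) - 20*z**2*atan(z/2) + 152*z*log(z + 3/2) + 160*z + 228*log(z + 3/2) - 16*atan(z/2))/(2*z**7 + 3*z**6 + 16*z**5 + 24*z**4 + 40*z**3 + 60*z**2 + 32*z + 48), which equals f(z).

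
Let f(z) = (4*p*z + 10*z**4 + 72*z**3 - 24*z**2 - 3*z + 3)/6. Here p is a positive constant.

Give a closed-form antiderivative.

For F(z) to be correct the identity F'(z) - f(z) = 0 must hold.
Check: d/dz[(4*p*z**2 + 4*z**5 + 36*z**4 - 16*z**3 - 3*z**2 + 6*z - 6)/12] = 2*p*z/3 + 5*z**4/3 + 12*z**3 - 4*z**2 - z/2 + 1/2, which equals f(z).

An antiderivative is F(z) = (4*p*z**2 + 4*z**5 + 36*z**4 - 16*z**3 - 3*z**2 + 6*z - 6)/12.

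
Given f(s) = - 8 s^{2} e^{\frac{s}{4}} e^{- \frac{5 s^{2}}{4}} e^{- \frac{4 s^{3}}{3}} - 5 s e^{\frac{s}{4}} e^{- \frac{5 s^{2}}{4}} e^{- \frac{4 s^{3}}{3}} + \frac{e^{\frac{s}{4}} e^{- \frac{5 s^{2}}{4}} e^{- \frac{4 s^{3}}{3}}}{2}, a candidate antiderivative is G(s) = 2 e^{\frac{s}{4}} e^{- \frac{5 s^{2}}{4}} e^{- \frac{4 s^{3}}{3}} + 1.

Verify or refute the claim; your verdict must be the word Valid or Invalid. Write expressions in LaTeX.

d/ds[G] = \frac{\left(- 16 s^{2} e^{\frac{s}{4}} - 10 s e^{\frac{s}{4}} + e^{\frac{s}{4}}\right) e^{- \frac{5 s^{2}}{4}} e^{- \frac{4 s^{3}}{3}}}{2}
This equals f(s) exactly, so the claim holds.

Valid. The derivative of G reproduces f.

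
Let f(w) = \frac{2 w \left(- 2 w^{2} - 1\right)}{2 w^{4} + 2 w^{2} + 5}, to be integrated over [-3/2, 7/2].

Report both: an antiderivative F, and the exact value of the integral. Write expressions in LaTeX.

Antiderivative: F(w) = - \frac{\log{\left(2 w^{4} + 2 w^{2} + 5 \right)}}{2}; value = - \frac{\log{\left(\frac{2637}{8} \right)}}{2} + \frac{\log{\left(\frac{157}{8} \right)}}{2}

f matches the chain-rule pattern g'(h)*h' with inner function h(w) = 2 w^{4} + 2 w^{2} + 5; substituting u = h(w) collapses the integral.
F(w) = - \frac{\log{\left(2 w^{4} + 2 w^{2} + 5 \right)}}{2} is an antiderivative of f.
Check: d/dw[- \frac{\log{\left(2 w^{4} + 2 w^{2} + 5 \right)}}{2}] = \frac{- 4 w^{3} - 2 w}{2 w^{4} + 2 w^{2} + 5}, which equals f(w).
F(7/2) = - \frac{\log{\left(\frac{2637}{8} \right)}}{2}; F(-3/2) = - \frac{\log{\left(\frac{157}{8} \right)}}{2}.
Integral = F(7/2) - F(-3/2) = - \frac{\log{\left(\frac{2637}{8} \right)}}{2} + \frac{\log{\left(\frac{157}{8} \right)}}{2}.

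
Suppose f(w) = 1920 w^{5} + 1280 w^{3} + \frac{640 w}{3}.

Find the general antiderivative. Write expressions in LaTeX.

F(w) = \frac{320 \left(3 w^{2} + 1\right)^{3}}{27} + C

f matches the chain-rule pattern g'(h)*h' with inner function h(w) = - 4 w^{2} - \frac{4}{3}; substituting u = h(w) collapses the integral.
Check: d/dw[\frac{320 \left(3 w^{2} + 1\right)^{3}}{27}] = 1920 w^{5} + 1280 w^{3} + \frac{640 w}{3} = f(w).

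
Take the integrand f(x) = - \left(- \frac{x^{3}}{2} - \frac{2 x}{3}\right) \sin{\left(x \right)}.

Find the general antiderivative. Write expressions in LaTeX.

Recover f(x) by differentiating a candidate F(x); any mismatch rules it out.
Check: d/dx[- \frac{3 x^{3} \cos{\left(x \right)} - 9 x^{2} \sin{\left(x \right)} - 14 x \cos{\left(x \right)} + 14 \sin{\left(x \right)}}{6}] = \frac{x^{3} \sin{\left(x \right)}}{2} + \frac{2 x \sin{\left(x \right)}}{3}, which equals f(x).

F(x) = - \frac{3 x^{3} \cos{\left(x \right)} - 9 x^{2} \sin{\left(x \right)} - 14 x \cos{\left(x \right)} + 14 \sin{\left(x \right)}}{6} + C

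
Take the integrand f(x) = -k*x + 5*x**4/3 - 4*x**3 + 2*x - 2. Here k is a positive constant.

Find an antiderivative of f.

An antiderivative is F(x) = -k*x**2/2 + x**5/3 - x**4 + x**2 - 2*x.

Integrate term by term and add the pieces.
Check: d/dx[-k*x**2/2 + x**5/3 - x**4 + x**2 - 2*x] = -k*x + 5*x**4/3 - 4*x**3 + 2*x - 2 = f(x).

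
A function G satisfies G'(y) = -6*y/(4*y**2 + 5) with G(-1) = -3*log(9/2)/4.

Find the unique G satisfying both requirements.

G'(y) matches the chain-rule pattern g'(h)*h' with inner function h(y) = 2*y**2 + 5/2; substituting u = h(y) collapses the integral.
A general antiderivative is -3*log(2*y**2 + 5/2)/4 + C.
The condition gives C = -3*log(9/2)/4 - (-3*log(9/2)/4) = 0.
So G(y) = -3*log(2*y**2 + 5/2)/4.
Check: d/dy[-3*log(2*y**2 + 5/2)/4] = -6*y/(4*y**2 + 5) = G'(y).

G(y) = -3*log(2*y**2 + 5/2)/4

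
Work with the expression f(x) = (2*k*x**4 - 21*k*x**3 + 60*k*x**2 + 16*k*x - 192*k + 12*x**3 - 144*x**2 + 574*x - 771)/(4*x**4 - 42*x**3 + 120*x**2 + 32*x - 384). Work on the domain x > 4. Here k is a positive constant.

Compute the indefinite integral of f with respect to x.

Check any antiderivative F(x) by computing F'(x) and comparing it with f(x).
Check: d/dx[(2*k*x**3 - 16*k*x**2 + 32*k*x + 12*x**2*log(2*x + 3) - 96*x*log(2*x + 3) + 192*log(2*x + 3) + 1)/(4*x**2 - 32*x + 64)] = (2*k*x**4 - 21*k*x**3 + 60*k*x**2 + 16*k*x - 192*k + 12*x**3 - 144*x**2 + 574*x - 771)/(4*x**4 - 42*x**3 + 120*x**2 + 32*x - 384) = f(x).

F(x) = (2*k*x**3 - 16*k*x**2 + 32*k*x + 12*x**2*log(2*x + 3) - 96*x*log(2*x + 3) + 192*log(2*x + 3) + 1)/(4*x**2 - 32*x + 64) + C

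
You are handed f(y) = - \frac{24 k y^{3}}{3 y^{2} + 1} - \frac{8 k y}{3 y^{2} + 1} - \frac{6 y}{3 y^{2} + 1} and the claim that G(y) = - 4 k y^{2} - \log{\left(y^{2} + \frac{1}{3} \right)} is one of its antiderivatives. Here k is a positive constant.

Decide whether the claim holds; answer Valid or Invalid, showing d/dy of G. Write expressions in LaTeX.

d/dy[G] = \frac{- 24 k y^{3} - 8 k y - 6 y}{3 y^{2} + 1}
This equals f(y) exactly, so the claim holds.

Valid - differentiating G returns exactly f.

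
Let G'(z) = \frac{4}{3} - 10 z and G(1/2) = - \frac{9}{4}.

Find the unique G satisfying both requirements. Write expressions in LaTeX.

G(z) = \frac{- 15 z^{2} + 4 z - 5}{3}

For G(z) to be correct, d/dz[G] must agree with the stated G'(z) identically.
A general antiderivative is - 5 z^{2} + \frac{4 z}{3} - \frac{2}{3} + C.
The condition gives C = - \frac{9}{4} - (- \frac{5}{4}) = -1.
So G(z) = \frac{- 15 z^{2} + 4 z - 5}{3}.
Check: d/dz[\frac{- 15 z^{2} + 4 z - 5}{3}] = \frac{4}{3} - 10 z = G'(z).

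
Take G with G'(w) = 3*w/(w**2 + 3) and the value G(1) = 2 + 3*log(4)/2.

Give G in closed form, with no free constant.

G(w) = 3*log(w**2 + 3)/2 + 2

The substitution u = w**2 + 3 works: G'(w) is exactly (dG/du)*(du/dw) for that inner function.
A general antiderivative is 3*log(w**2 + 3)/2 + C.
The condition gives C = 2 + 3*log(4)/2 - (3*log(4)/2) = 2.
So G(w) = 3*log(w**2 + 3)/2 + 2.
Check: d/dw[3*log(w**2 + 3)/2 + 2] = 3*w/(w**2 + 3) = G'(w).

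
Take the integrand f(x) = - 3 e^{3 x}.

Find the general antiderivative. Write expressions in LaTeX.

A first test for any F(x): its x-derivative must equal f(x) identically.
Check: d/dx[- e^{3 x}] = - 3 e^{3 x} = f(x).

F(x) = - e^{3 x} + C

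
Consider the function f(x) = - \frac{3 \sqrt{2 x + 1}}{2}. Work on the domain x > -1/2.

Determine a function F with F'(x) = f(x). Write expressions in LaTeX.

Recover f(x) by differentiating a candidate F(x); any mismatch rules it out.
Check: d/dx[- x \sqrt{2 x + 1} - \frac{\sqrt{2 x + 1}}{2}] = \frac{- 6 x - 3}{2 \sqrt{2 x + 1}}, which equals f(x).

An antiderivative is F(x) = - x \sqrt{2 x + 1} - \frac{\sqrt{2 x + 1}}{2}.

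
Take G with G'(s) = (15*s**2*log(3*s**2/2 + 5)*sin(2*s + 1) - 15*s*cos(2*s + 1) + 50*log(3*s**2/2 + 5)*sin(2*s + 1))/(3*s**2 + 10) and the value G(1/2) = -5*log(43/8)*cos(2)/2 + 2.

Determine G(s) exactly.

G(s) = -(5*log(3*s**2/2 + 5)*cos(2*s + 1) - 4)/2

G'(s) has the shape u'v + uv' for u = -5*cos(2*s + 1)/2 and v = log(3*s**2/2 + 5) — it is the derivative of the product u*v.
A general antiderivative is -5*log(3*s**2/2 + 5)*cos(2*s + 1)/2 + C.
The condition gives C = -5*log(43/8)*cos(2)/2 + 2 - (-5*log(43/8)*cos(2)/2) = 2.
So G(s) = -(5*log(3*s**2/2 + 5)*cos(2*s + 1) - 4)/2.
Check: d/ds[-(5*log(3*s**2/2 + 5)*cos(2*s + 1) - 4)/2] = (15*s**2*log(3*s**2/2 + 5)*sin(2*s + 1) - 15*s*cos(2*s + 1) + 50*log(3*s**2/2 + 5)*sin(2*s + 1))/(3*s**2 + 10) = G'(s).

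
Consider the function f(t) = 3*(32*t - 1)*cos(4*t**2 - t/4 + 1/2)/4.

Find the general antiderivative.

The substitution u = 4*t**2 - t/4 + 1/2 works: f is exactly (dF/du)*(du/dt) for that inner function.
Check: d/dt[3*sin(4*t**2 - t/4 + 1/2)] = 24*t*cos(4*t**2 - t/4 + 1/2) - 3*cos(4*t**2 - t/4 + 1/2)/4, which equals f(t).

F(t) = 3*sin(4*t**2 - t/4 + 1/2) + C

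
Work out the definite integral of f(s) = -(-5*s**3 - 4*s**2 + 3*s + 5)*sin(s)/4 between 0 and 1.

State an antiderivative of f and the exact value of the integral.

Whatever form F(s) takes, F'(s) = f(s) is non-negotiable.
F(s) = -5*s**3*cos(s)/4 + 15*s**2*sin(s)/4 - s**2*cos(s) + 2*s*sin(s) + 33*s*cos(s)/4 - 33*sin(s)/4 + 13*cos(s)/4 is an antiderivative of f.
Check: d/ds[-5*s**3*cos(s)/4 + 15*s**2*sin(s)/4 - s**2*cos(s) + 2*s*sin(s) + 33*s*cos(s)/4 - 33*sin(s)/4 + 13*cos(s)/4] = 5*s**3*sin(s)/4 + s**2*sin(s) - 3*s*sin(s)/4 - 5*sin(s)/4, which equals f(s).
F(1) = -5*sin(1)/2 + 37*cos(1)/4; F(0) = 13/4.
Integral = F(1) - F(0) = -13/4 - 5*sin(1)/2 + 37*cos(1)/4.

Antiderivative: F(s) = -5*s**3*cos(s)/4 + 15*s**2*sin(s)/4 - s**2*cos(s) + 2*s*sin(s) + 33*s*cos(s)/4 - 33*sin(s)/4 + 13*cos(s)/4; value = -13/4 - 5*sin(1)/2 + 37*cos(1)/4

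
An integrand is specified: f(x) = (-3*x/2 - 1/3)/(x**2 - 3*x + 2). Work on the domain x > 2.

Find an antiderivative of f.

An antiderivative is F(x) = (-20*log(x - 2) + 11*log(x - 1))/6.

The denominator factors as 6*(x - 2)*(x - 1); partial fractions split f into directly integrable pieces: 11/(6*(x - 1)) - 10/(3*(x - 2)).
Check: d/dx[(-20*log(x - 2) + 11*log(x - 1))/6] = (-9*x - 2)/(6*x**2 - 18*x + 12), which equals f(x).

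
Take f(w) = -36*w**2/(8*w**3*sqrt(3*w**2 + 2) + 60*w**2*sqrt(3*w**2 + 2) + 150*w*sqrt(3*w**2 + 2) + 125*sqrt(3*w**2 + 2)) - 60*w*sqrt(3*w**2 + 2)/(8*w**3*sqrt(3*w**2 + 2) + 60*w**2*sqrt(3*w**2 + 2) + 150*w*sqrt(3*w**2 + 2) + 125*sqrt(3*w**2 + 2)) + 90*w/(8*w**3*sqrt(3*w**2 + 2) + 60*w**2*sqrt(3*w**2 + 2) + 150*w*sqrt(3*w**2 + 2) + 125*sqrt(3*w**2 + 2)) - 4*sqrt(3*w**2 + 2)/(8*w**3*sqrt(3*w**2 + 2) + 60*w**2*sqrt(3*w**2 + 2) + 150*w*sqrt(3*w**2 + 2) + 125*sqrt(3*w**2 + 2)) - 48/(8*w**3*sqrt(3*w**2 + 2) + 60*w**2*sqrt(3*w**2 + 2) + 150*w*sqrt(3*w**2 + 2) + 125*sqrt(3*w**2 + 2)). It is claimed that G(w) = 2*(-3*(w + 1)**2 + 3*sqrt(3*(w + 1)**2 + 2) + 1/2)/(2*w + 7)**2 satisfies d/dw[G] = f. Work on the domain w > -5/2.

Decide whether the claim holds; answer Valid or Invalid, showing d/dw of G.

d/dw[G] = (-36*w**2 - 60*w*sqrt(3*w**2 + 6*w + 5) + 18*w - 64*sqrt(3*w**2 + 6*w + 5) + 6)/(8*w**3*sqrt(3*w**2 + 6*w + 5) + 84*w**2*sqrt(3*w**2 + 6*w + 5) + 294*w*sqrt(3*w**2 + 6*w + 5) + 343*sqrt(3*w**2 + 6*w + 5))
d/dw[G] - f(w) = (-288*w**5*sqrt(3*w**2 + 2) + 288*w**5*sqrt(3*w**2 + 6*w + 5) - 2016*w**4*sqrt(3*w**2 + 2) + 2304*w**4*sqrt(3*w**2 + 6*w + 5) + 960*w**3*sqrt(3*w**2 + 2)*sqrt(3*w**2 + 6*w + 5) - 4272*w**3*sqrt(3*w**2 + 2) + 3408*w**3*sqrt(3*w**2 + 6*w + 5) + 5136*w**2*sqrt(3*w**2 + 2)*sqrt(3*w**2 + 6*w + 5) - 1440*w**2*sqrt(3*w**2 + 2) - 10080*w**2*sqrt(3*w**2 + 6*w + 5) + 4656*w*sqrt(3*w**2 + 2)*sqrt(3*w**2 + 6*w + 5) + 3150*w*sqrt(3*w**2 + 2) - 16758*w*sqrt(3*w**2 + 6*w + 5) - 6628*sqrt(3*w**2 + 2)*sqrt(3*w**2 + 6*w + 5) + 750*sqrt(3*w**2 + 2) + 16464*sqrt(3*w**2 + 6*w + 5))/(64*w**6*sqrt(3*w**2 + 2)*sqrt(3*w**2 + 6*w + 5) + 1152*w**5*sqrt(3*w**2 + 2)*sqrt(3*w**2 + 6*w + 5) + 8592*w**4*sqrt(3*w**2 + 2)*sqrt(3*w**2 + 6*w + 5) + 33984*w**3*sqrt(3*w**2 + 2)*sqrt(3*w**2 + 6*w + 5) + 75180*w**2*sqrt(3*w**2 + 2)*sqrt(3*w**2 + 6*w + 5) + 88200*w*sqrt(3*w**2 + 2)*sqrt(3*w**2 + 6*w + 5) + 42875*sqrt(3*w**2 + 2)*sqrt(3*w**2 + 6*w + 5)) != 0.

Invalid: d/dw[G] - f = (-288*w**5*sqrt(3*w**2 + 2) + 288*w**5*sqrt(3*w**2 + 6*w + 5) - 2016*w**4*sqrt(3*w**2 + 2) + 2304*w**4*sqrt(3*w**2 + 6*w + 5) + 960*w**3*sqrt(3*w**2 + 2)*sqrt(3*w**2 + 6*w + 5) - 4272*w**3*sqrt(3*w**2 + 2) + 3408*w**3*sqrt(3*w**2 + 6*w + 5) + 5136*w**2*sqrt(3*w**2 + 2)*sqrt(3*w**2 + 6*w + 5) - 1440*w**2*sqrt(3*w**2 + 2) - 10080*w**2*sqrt(3*w**2 + 6*w + 5) + 4656*w*sqrt(3*w**2 + 2)*sqrt(3*w**2 + 6*w + 5) + 3150*w*sqrt(3*w**2 + 2) - 16758*w*sqrt(3*w**2 + 6*w + 5) - 6628*sqrt(3*w**2 + 2)*sqrt(3*w**2 + 6*w + 5) + 750*sqrt(3*w**2 + 2) + 16464*sqrt(3*w**2 + 6*w + 5))/(64*w**6*sqrt(3*w**2 + 2)*sqrt(3*w**2 + 6*w + 5) + 1152*w**5*sqrt(3*w**2 + 2)*sqrt(3*w**2 + 6*w + 5) + 8592*w**4*sqrt(3*w**2 + 2)*sqrt(3*w**2 + 6*w + 5) + 33984*w**3*sqrt(3*w**2 + 2)*sqrt(3*w**2 + 6*w + 5) + 75180*w**2*sqrt(3*w**2 + 2)*sqrt(3*w**2 + 6*w + 5) + 88200*w*sqrt(3*w**2 + 2)*sqrt(3*w**2 + 6*w + 5) + 42875*sqrt(3*w**2 + 2)*sqrt(3*w**2 + 6*w + 5)), which is not 0.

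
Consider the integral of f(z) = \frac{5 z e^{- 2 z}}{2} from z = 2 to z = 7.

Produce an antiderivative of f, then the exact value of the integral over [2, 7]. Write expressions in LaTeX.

f has the shape u'v + uv' for u = - \frac{5 z}{4} - \frac{5}{8} and v = e^{- 2 z} — it is the derivative of the product u*v.
F(z) = - \frac{5 \left(2 z + 1\right) e^{- 2 z}}{8} is an antiderivative of f.
Check: d/dz[- \frac{5 \left(2 z + 1\right) e^{- 2 z}}{8}] = \frac{5 z e^{- 2 z}}{2} = f(z).
F(7) = - \frac{75}{8 e^{14}}; F(2) = - \frac{25}{8 e^{4}}.
Integral = F(7) - F(2) = - \frac{75}{8 e^{14}} + \frac{25}{8 e^{4}}.

Antiderivative: F(z) = - \frac{5 \left(2 z + 1\right) e^{- 2 z}}{8}; value = - \frac{75}{8 e^{14}} + \frac{25}{8 e^{4}}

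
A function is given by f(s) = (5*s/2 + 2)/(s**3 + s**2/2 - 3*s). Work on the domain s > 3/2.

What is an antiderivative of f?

Factor the denominator (s*(s + 2)*(2*s - 3)) and decompose: f = 46/(21*(2*s - 3)) - 3/(7*(s + 2)) - 2/(3*s); each piece integrates to a log, atan, or power term.
Check: d/ds[-2*log(s)/3 + 23*log(s - 3/2)/21 - 3*log(s + 2)/7] = (5*s + 4)/(2*s**3 + s**2 - 6*s), which equals f(s).

An antiderivative is F(s) = -2*log(s)/3 + 23*log(s - 3/2)/21 - 3*log(s + 2)/7.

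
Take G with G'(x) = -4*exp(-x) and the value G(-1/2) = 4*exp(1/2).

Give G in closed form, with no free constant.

G(x) = 4*exp(-x)

Check a candidate G(x) by differentiating: d/dx[G] must match the given G'(x).
A general antiderivative is 4*exp(-x) + C.
The condition gives C = 4*exp(1/2) - (4*exp(1/2)) = 0.
So G(x) = 4*exp(-x).
Check: d/dx[4*exp(-x)] = -4*exp(-x) = G'(x).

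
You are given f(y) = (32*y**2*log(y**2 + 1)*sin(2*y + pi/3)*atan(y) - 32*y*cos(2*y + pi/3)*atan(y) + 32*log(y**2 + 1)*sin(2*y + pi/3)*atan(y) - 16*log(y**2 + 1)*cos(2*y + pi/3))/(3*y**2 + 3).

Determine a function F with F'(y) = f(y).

An antiderivative is F(y) = -16*log(y**2 + 1)*cos(2*y + pi/3)*atan(y)/3.

An antiderivative F(y) passes only if d/dy[F] lands on f(y) exactly.
Check: d/dy[-16*log(y**2 + 1)*cos(2*y + pi/3)*atan(y)/3] = (32*y**2*log(y**2 + 1)*sin(2*y + pi/3)*atan(y) - 32*y*cos(2*y + pi/3)*atan(y) + 32*log(y**2 + 1)*sin(2*y + pi/3)*atan(y) - 16*log(y**2 + 1)*cos(2*y + pi/3))/(3*y**2 + 3) = f(y).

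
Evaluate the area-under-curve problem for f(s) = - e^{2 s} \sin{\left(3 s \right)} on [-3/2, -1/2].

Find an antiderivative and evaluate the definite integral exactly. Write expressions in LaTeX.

For F(s) to be correct the identity F'(s) - f(s) = 0 must hold.
F(s) = - \frac{2 e^{2 s} \sin{\left(3 s \right)}}{13} + \frac{3 e^{2 s} \cos{\left(3 s \right)}}{13} is an antiderivative of f.
Check: d/ds[- \frac{2 e^{2 s} \sin{\left(3 s \right)}}{13} + \frac{3 e^{2 s} \cos{\left(3 s \right)}}{13}] = - e^{2 s} \sin{\left(3 s \right)} = f(s).
F(-1/2) = \frac{3 \cos{\left(\frac{3}{2} \right)}}{13 e} + \frac{2 \sin{\left(\frac{3}{2} \right)}}{13 e}; F(-3/2) = \frac{2 \sin{\left(\frac{9}{2} \right)}}{13 e^{3}} + \frac{3 \cos{\left(\frac{9}{2} \right)}}{13 e^{3}}.
Integral = F(-1/2) - F(-3/2) = - \frac{3 \cos{\left(\frac{9}{2} \right)}}{13 e^{3}} + \frac{3 \cos{\left(\frac{3}{2} \right)}}{13 e} - \frac{2 \sin{\left(\frac{9}{2} \right)}}{13 e^{3}} + \frac{2 \sin{\left(\frac{3}{2} \right)}}{13 e}.

Antiderivative: F(s) = - \frac{2 e^{2 s} \sin{\left(3 s \right)}}{13} + \frac{3 e^{2 s} \cos{\left(3 s \right)}}{13}; value = - \frac{3 \cos{\left(\frac{9}{2} \right)}}{13 e^{3}} + \frac{3 \cos{\left(\frac{3}{2} \right)}}{13 e} - \frac{2 \sin{\left(\frac{9}{2} \right)}}{13 e^{3}} + \frac{2 \sin{\left(\frac{3}{2} \right)}}{13 e}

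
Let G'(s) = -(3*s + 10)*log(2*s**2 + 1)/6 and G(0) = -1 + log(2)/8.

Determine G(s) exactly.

The proposed G(s) is checked by its d/ds: the result must match the given G'(s).
A general antiderivative is s**2/4 + 10*s/3 + (-s**2/4 - 5*s/3)*log(2*s**2 + 1) - log(s**2 + 1/2)/8 - 5*sqrt(2)*atan(sqrt(2)*s)/3 + C.
The condition gives C = -1 + log(2)/8 - (log(2)/8) = -1.
So G(s) = -(6*s**2*log(2*s**2 + 1) - 6*s**2 + 40*s*log(2*s**2 + 1) - 80*s + 3*log(s**2 + 1/2) + 40*sqrt(2)*atan(sqrt(2)*s) + 24)/24.
Check: d/ds[-(6*s**2*log(2*s**2 + 1) - 6*s**2 + 40*s*log(2*s**2 + 1) - 80*s + 3*log(s**2 + 1/2) + 40*sqrt(2)*atan(sqrt(2)*s) + 24)/24] = -s*log(2*s**2 + 1)/2 - 5*log(2*s**2 + 1)/3, which equals G'(s).

G(s) = -(6*s**2*log(2*s**2 + 1) - 6*s**2 + 40*s*log(2*s**2 + 1) - 80*s + 3*log(s**2 + 1/2) + 40*sqrt(2)*atan(sqrt(2)*s) + 24)/24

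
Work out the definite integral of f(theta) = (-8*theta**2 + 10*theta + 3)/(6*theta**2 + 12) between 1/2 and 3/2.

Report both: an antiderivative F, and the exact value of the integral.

Whatever form F(theta) takes, F'(theta) = f(theta) is non-negotiable.
F(theta) = -4*theta/3 + 5*log(theta**2 + 2)/6 + 19*sqrt(2)*atan(sqrt(2)*theta/2)/12 is an antiderivative of f.
Check: d/dtheta[-4*theta/3 + 5*log(theta**2 + 2)/6 + 19*sqrt(2)*atan(sqrt(2)*theta/2)/12] = (-8*theta**2 + 10*theta + 3)/(6*theta**2 + 12) = f(theta).
F(3/2) = -2 + 5*log(17/4)/6 + 19*sqrt(2)*atan(3*sqrt(2)/4)/12; F(1/2) = -2/3 + 5*log(9/4)/6 + 19*sqrt(2)*atan(sqrt(2)/4)/12.
Integral = F(3/2) - F(1/2) = -4/3 - 19*sqrt(2)*atan(sqrt(2)/4)/12 - 5*log(9/4)/6 + 5*log(17/4)/6 + 19*sqrt(2)*atan(3*sqrt(2)/4)/12.

Antiderivative: F(theta) = -4*theta/3 + 5*log(theta**2 + 2)/6 + 19*sqrt(2)*atan(sqrt(2)*theta/2)/12; value = -4/3 - 19*sqrt(2)*atan(sqrt(2)/4)/12 - 5*log(9/4)/6 + 5*log(17/4)/6 + 19*sqrt(2)*atan(3*sqrt(2)/4)/12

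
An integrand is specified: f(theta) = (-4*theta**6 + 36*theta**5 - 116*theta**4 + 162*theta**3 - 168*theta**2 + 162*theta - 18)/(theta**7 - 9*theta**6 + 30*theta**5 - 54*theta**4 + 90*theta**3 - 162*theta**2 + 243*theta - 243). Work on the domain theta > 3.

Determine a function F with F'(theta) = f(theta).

Any candidate F(theta) must reproduce f(theta) exactly when differentiated.
Check: d/dtheta[-log(theta**4/3 + theta**2 + 3) + 1/(theta**2 - 6*theta + 9)] = (-4*theta**6 + 36*theta**5 - 116*theta**4 + 162*theta**3 - 168*theta**2 + 162*theta - 18)/(theta**7 - 9*theta**6 + 30*theta**5 - 54*theta**4 + 90*theta**3 - 162*theta**2 + 243*theta - 243) = f(theta).

An antiderivative is F(theta) = -log(theta**4/3 + theta**2 + 3) + 1/(theta**2 - 6*theta + 9).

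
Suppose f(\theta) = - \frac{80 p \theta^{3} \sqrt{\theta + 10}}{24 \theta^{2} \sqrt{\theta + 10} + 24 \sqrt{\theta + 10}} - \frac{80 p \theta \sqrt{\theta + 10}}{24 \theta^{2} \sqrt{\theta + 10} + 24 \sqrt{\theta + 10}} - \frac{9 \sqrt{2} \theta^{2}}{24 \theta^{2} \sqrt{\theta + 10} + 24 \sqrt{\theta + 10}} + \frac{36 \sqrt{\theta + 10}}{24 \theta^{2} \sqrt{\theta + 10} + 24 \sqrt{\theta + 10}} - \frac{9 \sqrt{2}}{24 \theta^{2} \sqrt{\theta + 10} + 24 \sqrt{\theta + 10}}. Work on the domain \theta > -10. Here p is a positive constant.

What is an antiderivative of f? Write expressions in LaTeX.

An antiderivative is F(\theta) = \frac{\sqrt{2} \left(- 10 \sqrt{2} p \theta^{2} - 9 \sqrt{\theta + 10} + 9 \sqrt{2} \operatorname{atan}{\left(\theta \right)}\right)}{12}.

The integrand splits into summands that can be handled one at a time.
Check: d/d\theta[\frac{\sqrt{2} \left(- 10 \sqrt{2} p \theta^{2} - 9 \sqrt{\theta + 10} + 9 \sqrt{2} \operatorname{atan}{\left(\theta \right)}\right)}{12}] = \frac{- 80 p \theta^{3} \sqrt{\theta + 10} - 80 p \theta \sqrt{\theta + 10} - 9 \sqrt{2} \theta^{2} + 36 \sqrt{\theta + 10} - 9 \sqrt{2}}{24 \theta^{2} \sqrt{\theta + 10} + 24 \sqrt{\theta + 10}}, which equals f(\theta).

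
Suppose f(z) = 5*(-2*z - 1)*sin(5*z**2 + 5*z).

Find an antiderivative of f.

An antiderivative is F(z) = cos(5*z**2 + 5*z).

The substitution u = 5*z**2 + 5*z works: f is exactly (dF/du)*(du/dz) for that inner function.
Check: d/dz[cos(5*z**2 + 5*z)] = -10*z*sin(5*z**2 + 5*z) - 5*sin(5*z**2 + 5*z), which equals f(z).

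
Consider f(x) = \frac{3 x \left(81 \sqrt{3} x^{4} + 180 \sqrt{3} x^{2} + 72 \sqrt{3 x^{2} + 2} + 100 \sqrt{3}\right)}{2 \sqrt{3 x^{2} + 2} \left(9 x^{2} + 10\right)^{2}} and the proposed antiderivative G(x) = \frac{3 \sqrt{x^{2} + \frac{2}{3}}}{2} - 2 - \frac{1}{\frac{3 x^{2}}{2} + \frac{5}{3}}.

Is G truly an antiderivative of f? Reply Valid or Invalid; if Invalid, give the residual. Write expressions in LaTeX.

d/dx[G] = \frac{243 \sqrt{3} x^{5} + 540 \sqrt{3} x^{3} + 216 x \sqrt{3 x^{2} + 2} + 300 \sqrt{3} x}{162 x^{4} \sqrt{3 x^{2} + 2} + 360 x^{2} \sqrt{3 x^{2} + 2} + 200 \sqrt{3 x^{2} + 2}}
This equals f(x) exactly, so the claim holds.

Valid - the claim checks out under differentiation.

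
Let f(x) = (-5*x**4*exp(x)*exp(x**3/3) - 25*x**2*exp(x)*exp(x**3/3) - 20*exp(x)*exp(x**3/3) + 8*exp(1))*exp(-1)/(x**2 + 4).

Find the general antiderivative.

F(x) = -5*exp(x**3/3 + x - 1) + 4*atan(x/2) + C

Any candidate F(x) must reproduce f(x) exactly when differentiated.
Check: d/dx[-5*exp(x**3/3 + x - 1) + 4*atan(x/2)] = (-5*x**4*exp(-1)*exp(x)*exp(x**3/3) - 25*x**2*exp(-1)*exp(x)*exp(x**3/3) - 20*exp(-1)*exp(x)*exp(x**3/3) + 8)/(x**2 + 4), which equals f(x).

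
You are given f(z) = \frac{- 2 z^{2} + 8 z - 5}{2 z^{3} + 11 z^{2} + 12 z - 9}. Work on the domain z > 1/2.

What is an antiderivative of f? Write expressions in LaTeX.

An antiderivative is F(z) = \frac{- 3 z \log{\left(z - \frac{1}{2} \right)} - 46 z \log{\left(z + 3 \right)} - 9 \log{\left(z - \frac{1}{2} \right)} - 138 \log{\left(z + 3 \right)} - 329}{49 z + 147}.

Factor the denominator (\left(z + 3\right)^{2} \left(2 z - 1\right)) and decompose: f = - \frac{6}{49 \left(2 z - 1\right)} - \frac{46}{49 \left(z + 3\right)} + \frac{47}{7 \left(z + 3\right)^{2}}; each piece integrates to a log, atan, or power term.
Check: d/dz[\frac{- 3 z \log{\left(z - \frac{1}{2} \right)} - 46 z \log{\left(z + 3 \right)} - 9 \log{\left(z - \frac{1}{2} \right)} - 138 \log{\left(z + 3 \right)} - 329}{49 z + 147}] = \frac{- 2 z^{2} + 8 z - 5}{2 z^{3} + 11 z^{2} + 12 z - 9} = f(z).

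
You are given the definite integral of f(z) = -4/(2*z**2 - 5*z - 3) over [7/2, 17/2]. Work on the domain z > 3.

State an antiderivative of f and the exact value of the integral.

Antiderivative: F(z) = -4*log(z - 3)/7 + 4*log(z + 1/2)/7; value = -4*log(11/2)/7 - 4*log(4)/7 - 4*log(2)/7 + 4*log(9)/7

The denominator factors as (z - 3)*(2*z + 1); partial fractions split f into directly integrable pieces: 8/(7*(2*z + 1)) - 4/(7*(z - 3)).
F(z) = -4*log(z - 3)/7 + 4*log(z + 1/2)/7 is an antiderivative of f.
Check: d/dz[-4*log(z - 3)/7 + 4*log(z + 1/2)/7] = -4/(2*z**2 - 5*z - 3) = f(z).
F(17/2) = -4*log(11/2)/7 + 4*log(9)/7; F(7/2) = 4*log(2)/7 + 4*log(4)/7.
Integral = F(17/2) - F(7/2) = -4*log(11/2)/7 - 4*log(4)/7 - 4*log(2)/7 + 4*log(9)/7.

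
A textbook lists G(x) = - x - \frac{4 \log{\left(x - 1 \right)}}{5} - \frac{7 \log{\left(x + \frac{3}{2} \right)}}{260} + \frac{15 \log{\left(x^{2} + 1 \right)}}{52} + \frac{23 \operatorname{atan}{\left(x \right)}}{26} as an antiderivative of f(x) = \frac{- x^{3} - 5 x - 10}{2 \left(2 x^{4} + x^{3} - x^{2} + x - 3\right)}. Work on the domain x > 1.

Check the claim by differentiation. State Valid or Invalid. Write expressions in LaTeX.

Invalid: d/dx[G] - f = -1, which is not 0.

d/dx[G] = \frac{- 4 x^{4} - 3 x^{3} + 2 x^{2} - 7 x - 4}{4 x^{4} + 2 x^{3} - 2 x^{2} + 2 x - 6}
d/dx[G] - f(x) = -1 != 0.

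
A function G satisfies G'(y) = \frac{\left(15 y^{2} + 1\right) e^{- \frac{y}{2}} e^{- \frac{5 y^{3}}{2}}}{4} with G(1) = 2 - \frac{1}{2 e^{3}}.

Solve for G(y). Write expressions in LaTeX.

The substitution u = - \frac{5 y^{3}}{2} - \frac{y}{2} works: G'(y) is exactly (dG/du)*(du/dy) for that inner function.
A general antiderivative is - \frac{e^{- \frac{5 y^{3}}{2} - \frac{y}{2}}}{2} + C.
The condition gives C = 2 - \frac{1}{2 e^{3}} - (- \frac{1}{2 e^{3}}) = 2.
So G(y) = \frac{4 - e^{- \frac{5 y^{3}}{2} - \frac{y}{2}}}{2}.
Check: d/dy[\frac{4 - e^{- \frac{5 y^{3}}{2} - \frac{y}{2}}}{2}] = \frac{\left(15 y^{2} + 1\right) e^{- \frac{y}{2}} e^{- \frac{5 y^{3}}{2}}}{4} = G'(y).

G(y) = \frac{4 - e^{- \frac{5 y^{3}}{2} - \frac{y}{2}}}{2}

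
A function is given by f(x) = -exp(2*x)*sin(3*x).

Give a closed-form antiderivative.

Since d/dx undoes antidifferentiation here, F'(x) = f(x) is required of F(x).
Check: d/dx[(-2*sin(3*x) + 3*cos(3*x))*exp(2*x)/13] = -exp(2*x)*sin(3*x) = f(x).

An antiderivative is F(x) = (-2*sin(3*x) + 3*cos(3*x))*exp(2*x)/13.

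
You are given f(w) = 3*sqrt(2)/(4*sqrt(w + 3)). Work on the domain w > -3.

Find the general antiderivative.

An antiderivative F(w) passes only if d/dw[F] lands on f(w) exactly.
Check: d/dw[3*sqrt(2*w + 6)/2] = 3*sqrt(2)/(4*sqrt(w + 3)) = f(w).

F(w) = 3*sqrt(2*w + 6)/2 + C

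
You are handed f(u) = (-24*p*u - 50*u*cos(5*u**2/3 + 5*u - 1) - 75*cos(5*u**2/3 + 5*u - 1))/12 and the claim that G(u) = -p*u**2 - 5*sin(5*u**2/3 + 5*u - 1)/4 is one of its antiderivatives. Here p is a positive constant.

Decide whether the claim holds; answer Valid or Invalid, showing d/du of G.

Valid. The derivative of G reproduces f.

d/du[G] = -2*p*u - 25*u*cos(5*u**2/3 + 5*u - 1)/6 - 25*cos(5*u**2/3 + 5*u - 1)/4
This equals f(u) exactly, so the claim holds.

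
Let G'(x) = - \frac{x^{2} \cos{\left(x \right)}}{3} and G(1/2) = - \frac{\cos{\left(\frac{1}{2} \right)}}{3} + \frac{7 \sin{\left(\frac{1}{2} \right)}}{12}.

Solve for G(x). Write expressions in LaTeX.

G(x) = - \frac{x^{2} \sin{\left(x \right)}}{3} - \frac{2 x \cos{\left(x \right)}}{3} + \frac{2 \sin{\left(x \right)}}{3}

For G(x) to be correct, d/dx[G] must agree with the stated G'(x) identically.
A general antiderivative is - \frac{x^{2} \sin{\left(x \right)}}{3} - \frac{2 x \cos{\left(x \right)}}{3} + \frac{2 \sin{\left(x \right)}}{3} + C.
The condition gives C = - \frac{\cos{\left(\frac{1}{2} \right)}}{3} + \frac{7 \sin{\left(\frac{1}{2} \right)}}{12} - (- \frac{\cos{\left(\frac{1}{2} \right)}}{3} + \frac{7 \sin{\left(\frac{1}{2} \right)}}{12}) = 0.
So G(x) = - \frac{x^{2} \sin{\left(x \right)}}{3} - \frac{2 x \cos{\left(x \right)}}{3} + \frac{2 \sin{\left(x \right)}}{3}.
Check: d/dx[- \frac{x^{2} \sin{\left(x \right)}}{3} - \frac{2 x \cos{\left(x \right)}}{3} + \frac{2 \sin{\left(x \right)}}{3}] = - \frac{x^{2} \cos{\left(x \right)}}{3} = G'(x).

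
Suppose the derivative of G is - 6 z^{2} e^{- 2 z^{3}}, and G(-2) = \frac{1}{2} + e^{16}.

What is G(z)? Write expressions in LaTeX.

G(z) = \frac{\left(e^{2 z^{3}} + 2\right) e^{- 2 z^{3}}}{2}

The substitution u = - 2 z^{3} works: G'(z) is exactly (dG/du)*(du/dz) for that inner function.
A general antiderivative is e^{- 2 z^{3}} + C.
The condition gives C = \frac{1}{2} + e^{16} - (e^{16}) = \frac{1}{2}.
So G(z) = \frac{\left(e^{2 z^{3}} + 2\right) e^{- 2 z^{3}}}{2}.
Check: d/dz[\frac{\left(e^{2 z^{3}} + 2\right) e^{- 2 z^{3}}}{2}] = - 6 z^{2} e^{- 2 z^{3}} = G'(z).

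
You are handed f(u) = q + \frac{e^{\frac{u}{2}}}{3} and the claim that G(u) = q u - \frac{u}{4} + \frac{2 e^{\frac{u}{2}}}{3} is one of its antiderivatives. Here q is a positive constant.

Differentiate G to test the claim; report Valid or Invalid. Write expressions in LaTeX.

d/du[G] = q + \frac{e^{\frac{u}{2}}}{3} - \frac{1}{4}
d/du[G] - f(u) = - \frac{1}{4} != 0.

Invalid: d/du[G] - f = - \frac{1}{4}, which is not 0.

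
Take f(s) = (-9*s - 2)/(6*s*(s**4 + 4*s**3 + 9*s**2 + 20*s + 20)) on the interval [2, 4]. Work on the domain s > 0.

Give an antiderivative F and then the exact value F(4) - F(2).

Antiderivative: F(s) = (-81*s*log(s) - 275*s*log(s + 2) + 178*s*log(s**2 + 5) + 34*sqrt(5)*s*atan(sqrt(5)*s/5) - 162*log(s) - 550*log(s + 2) + 356*log(s**2 + 5) + 68*sqrt(5)*atan(sqrt(5)*s/5) + 720)/(4860*(s + 2)); value = -55*log(6)/972 - 89*log(9)/2430 - 1/81 - 17*sqrt(5)*atan(2*sqrt(5)/5)/2430 + log(2)/60 + 17*sqrt(5)*atan(4*sqrt(5)/5)/2430 + 97*log(4)/2430 + 89*log(21)/2430

The denominator factors as 6*s*(s + 2)**2*(s**2 + 5); partial fractions split f into directly integrable pieces: (178*s + 85)/(2430*(s**2 + 5)) - 55/(972*(s + 2)) - 4/(27*(s + 2)**2) - 1/(60*s).
F(s) = (-81*s*log(s) - 275*s*log(s + 2) + 178*s*log(s**2 + 5) + 34*sqrt(5)*s*atan(sqrt(5)*s/5) - 162*log(s) - 550*log(s + 2) + 356*log(s**2 + 5) + 68*sqrt(5)*atan(sqrt(5)*s/5) + 720)/(4860*(s + 2)) is an antiderivative of f.
Check: d/ds[(-81*s*log(s) - 275*s*log(s + 2) + 178*s*log(s**2 + 5) + 34*sqrt(5)*s*atan(sqrt(5)*s/5) - 162*log(s) - 550*log(s + 2) + 356*log(s**2 + 5) + 68*sqrt(5)*atan(sqrt(5)*s/5) + 720)/(4860*(s + 2))] = (-9*s - 2)/(6*s**5 + 24*s**4 + 54*s**3 + 120*s**2 + 120*s), which equals f(s).
F(4) = -55*log(6)/972 - log(4)/60 + 17*sqrt(5)*atan(4*sqrt(5)/5)/2430 + 2/81 + 89*log(21)/2430; F(2) = -55*log(4)/972 - log(2)/60 + 17*sqrt(5)*atan(2*sqrt(5)/5)/2430 + 1/27 + 89*log(9)/2430.
Integral = F(4) - F(2) = -55*log(6)/972 - 89*log(9)/2430 - 1/81 - 17*sqrt(5)*atan(2*sqrt(5)/5)/2430 + log(2)/60 + 17*sqrt(5)*atan(4*sqrt(5)/5)/2430 + 97*log(4)/2430 + 89*log(21)/2430.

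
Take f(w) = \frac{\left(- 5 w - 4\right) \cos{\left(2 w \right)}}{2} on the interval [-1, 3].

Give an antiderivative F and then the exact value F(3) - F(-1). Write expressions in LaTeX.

Antiderivative: F(w) = - \frac{5 w \sin{\left(2 w \right)}}{4} - \sin{\left(2 w \right)} - \frac{5 \cos{\left(2 w \right)}}{8}; value = - \frac{5 \cos{\left(6 \right)}}{8} + \frac{5 \cos{\left(2 \right)}}{8} + \frac{\sin{\left(2 \right)}}{4} - \frac{19 \sin{\left(6 \right)}}{4}

For F(w) to be correct the identity F'(w) - f(w) = 0 must hold.
F(w) = - \frac{5 w \sin{\left(2 w \right)}}{4} - \sin{\left(2 w \right)} - \frac{5 \cos{\left(2 w \right)}}{8} is an antiderivative of f.
Check: d/dw[- \frac{5 w \sin{\left(2 w \right)}}{4} - \sin{\left(2 w \right)} - \frac{5 \cos{\left(2 w \right)}}{8}] = - \frac{5 w \cos{\left(2 w \right)}}{2} - 2 \cos{\left(2 w \right)}, which equals f(w).
F(3) = - \frac{5 \cos{\left(6 \right)}}{8} - \frac{19 \sin{\left(6 \right)}}{4}; F(-1) = - \frac{\sin{\left(2 \right)}}{4} - \frac{5 \cos{\left(2 \right)}}{8}.
Integral = F(3) - F(-1) = - \frac{5 \cos{\left(6 \right)}}{8} + \frac{5 \cos{\left(2 \right)}}{8} + \frac{\sin{\left(2 \right)}}{4} - \frac{19 \sin{\left(6 \right)}}{4}.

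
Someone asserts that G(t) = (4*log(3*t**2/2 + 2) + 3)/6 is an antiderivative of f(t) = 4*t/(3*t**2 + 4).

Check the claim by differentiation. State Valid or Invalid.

d/dt[G] = 4*t/(3*t**2 + 4)
This equals f(t) exactly, so the claim holds.

Valid - differentiating G returns exactly f.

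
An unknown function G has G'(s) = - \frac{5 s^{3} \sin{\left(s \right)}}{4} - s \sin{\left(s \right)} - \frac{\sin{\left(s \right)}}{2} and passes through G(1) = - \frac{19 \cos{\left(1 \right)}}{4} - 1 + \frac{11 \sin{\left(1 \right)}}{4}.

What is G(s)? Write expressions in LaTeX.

The integrand splits into summands that can be handled one at a time.
A general antiderivative is \frac{5 s^{3} \cos{\left(s \right)}}{4} - \frac{15 s^{2} \sin{\left(s \right)}}{4} - \frac{13 s \cos{\left(s \right)}}{2} + \frac{13 \sin{\left(s \right)}}{2} + \frac{\cos{\left(s \right)}}{2} + C.
The condition gives C = - \frac{19 \cos{\left(1 \right)}}{4} - 1 + \frac{11 \sin{\left(1 \right)}}{4} - (- \frac{19 \cos{\left(1 \right)}}{4} + \frac{11 \sin{\left(1 \right)}}{4}) = -1.
So G(s) = \frac{5 s^{3} \cos{\left(s \right)}}{4} - \frac{15 s^{2} \sin{\left(s \right)}}{4} - \frac{13 s \cos{\left(s \right)}}{2} + \frac{13 \sin{\left(s \right)}}{2} + \frac{\cos{\left(s \right)}}{2} - 1.
Check: d/ds[\frac{5 s^{3} \cos{\left(s \right)}}{4} - \frac{15 s^{2} \sin{\left(s \right)}}{4} - \frac{13 s \cos{\left(s \right)}}{2} + \frac{13 \sin{\left(s \right)}}{2} + \frac{\cos{\left(s \right)}}{2} - 1] = - \frac{5 s^{3} \sin{\left(s \right)}}{4} - s \sin{\left(s \right)} - \frac{\sin{\left(s \right)}}{2} = G'(s).

G(s) = \frac{5 s^{3} \cos{\left(s \right)}}{4} - \frac{15 s^{2} \sin{\left(s \right)}}{4} - \frac{13 s \cos{\left(s \right)}}{2} + \frac{13 \sin{\left(s \right)}}{2} + \frac{\cos{\left(s \right)}}{2} - 1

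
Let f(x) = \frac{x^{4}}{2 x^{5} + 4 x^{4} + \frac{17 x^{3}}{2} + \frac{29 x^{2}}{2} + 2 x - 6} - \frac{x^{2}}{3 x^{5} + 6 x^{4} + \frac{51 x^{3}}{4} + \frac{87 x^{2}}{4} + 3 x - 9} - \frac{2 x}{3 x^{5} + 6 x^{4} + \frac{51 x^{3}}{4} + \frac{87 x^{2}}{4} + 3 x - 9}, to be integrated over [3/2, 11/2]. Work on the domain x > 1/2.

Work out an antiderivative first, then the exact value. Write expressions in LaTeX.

Factor the denominator (3 \left(x + 1\right) \left(2 x - 1\right) \left(2 x + 3\right) \left(x^{2} + 4\right)) and decompose: f = \frac{8 \left(49 x - 86\right)}{1275 \left(x^{2} + 4\right)} + \frac{89}{100 \left(2 x + 3\right)} - \frac{37}{612 \left(2 x - 1\right)} - \frac{2}{9 \left(x + 1\right)}; each piece integrates to a log, atan, or power term.
F(x) = - \frac{925 \log{\left(x - \frac{1}{2} \right)} + 6800 \log{\left(x + 1 \right)} - 13617 \log{\left(x + \frac{3}{2} \right)} - 4704 \log{\left(x^{2} + 4 \right)} + 8256 \operatorname{atan}{\left(\frac{x}{2} \right)}}{30600} is an antiderivative of f.
Check: d/dx[- \frac{925 \log{\left(x - \frac{1}{2} \right)} + 6800 \log{\left(x + 1 \right)} - 13617 \log{\left(x + \frac{3}{2} \right)} - 4704 \log{\left(x^{2} + 4 \right)} + 8256 \operatorname{atan}{\left(\frac{x}{2} \right)}}{30600}] = \frac{6 x^{4} - 4 x^{2} - 8 x}{12 x^{5} + 24 x^{4} + 51 x^{3} + 87 x^{2} + 12 x - 36}, which equals f(x).
F(11/2) = - \frac{2 \log{\left(\frac{13}{2} \right)}}{9} - \frac{344 \operatorname{atan}{\left(\frac{11}{4} \right)}}{1275} - \frac{37 \log{\left(5 \right)}}{1224} + \frac{196 \log{\left(\frac{137}{4} \right)}}{1275} + \frac{89 \log{\left(7 \right)}}{200}; F(3/2) = - \frac{2 \log{\left(\frac{5}{2} \right)}}{9} - \frac{344 \operatorname{atan}{\left(\frac{3}{4} \right)}}{1275} + \frac{196 \log{\left(\frac{25}{4} \right)}}{1275} + \frac{89 \log{\left(3 \right)}}{200}.
Integral = F(11/2) - F(3/2) = - \frac{89 \log{\left(3 \right)}}{200} - \frac{2 \log{\left(\frac{13}{2} \right)}}{9} - \frac{344 \operatorname{atan}{\left(\frac{11}{4} \right)}}{1275} - \frac{196 \log{\left(\frac{25}{4} \right)}}{1275} - \frac{37 \log{\left(5 \right)}}{1224} + \frac{344 \operatorname{atan}{\left(\frac{3}{4} \right)}}{1275} + \frac{2 \log{\left(\frac{5}{2} \right)}}{9} + \frac{196 \log{\left(\frac{137}{4} \right)}}{1275} + \frac{89 \log{\left(7 \right)}}{200}.

Antiderivative: F(x) = - \frac{925 \log{\left(x - \frac{1}{2} \right)} + 6800 \log{\left(x + 1 \right)} - 13617 \log{\left(x + \frac{3}{2} \right)} - 4704 \log{\left(x^{2} + 4 \right)} + 8256 \operatorname{atan}{\left(\frac{x}{2} \right)}}{30600}; value = - \frac{89 \log{\left(3 \right)}}{200} - \frac{2 \log{\left(\frac{13}{2} \right)}}{9} - \frac{344 \operatorname{atan}{\left(\frac{11}{4} \right)}}{1275} - \frac{196 \log{\left(\frac{25}{4} \right)}}{1275} - \frac{37 \log{\left(5 \right)}}{1224} + \frac{344 \operatorname{atan}{\left(\frac{3}{4} \right)}}{1275} + \frac{2 \log{\left(\frac{5}{2} \right)}}{9} + \frac{196 \log{\left(\frac{137}{4} \right)}}{1275} + \frac{89 \log{\left(7 \right)}}{200}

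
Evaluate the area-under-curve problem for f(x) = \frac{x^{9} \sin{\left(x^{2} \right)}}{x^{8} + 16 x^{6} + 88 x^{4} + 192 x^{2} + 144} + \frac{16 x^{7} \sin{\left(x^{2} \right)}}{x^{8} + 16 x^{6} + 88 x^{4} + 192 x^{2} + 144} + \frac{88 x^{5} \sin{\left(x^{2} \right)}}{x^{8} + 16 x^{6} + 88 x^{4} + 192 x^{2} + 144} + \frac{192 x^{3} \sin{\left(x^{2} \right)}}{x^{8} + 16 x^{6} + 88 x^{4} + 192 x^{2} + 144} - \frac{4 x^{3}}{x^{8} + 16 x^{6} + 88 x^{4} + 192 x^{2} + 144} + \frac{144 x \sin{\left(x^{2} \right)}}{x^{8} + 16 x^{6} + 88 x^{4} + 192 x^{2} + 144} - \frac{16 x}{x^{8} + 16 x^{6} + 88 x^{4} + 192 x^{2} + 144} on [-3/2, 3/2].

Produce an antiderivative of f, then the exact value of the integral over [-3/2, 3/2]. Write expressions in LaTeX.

Integrate term by term and add the pieces.
F(x) = - \frac{\cos{\left(x^{2} \right)}}{2} + \frac{1}{2 \left(\frac{x^{4}}{2} + 4 x^{2} + 6\right)} is an antiderivative of f.
Check: d/dx[- \frac{\cos{\left(x^{2} \right)}}{2} + \frac{1}{2 \left(\frac{x^{4}}{2} + 4 x^{2} + 6\right)}] = \frac{x^{9} \sin{\left(x^{2} \right)} + 16 x^{7} \sin{\left(x^{2} \right)} + 88 x^{5} \sin{\left(x^{2} \right)} + 192 x^{3} \sin{\left(x^{2} \right)} - 4 x^{3} + 144 x \sin{\left(x^{2} \right)} - 16 x}{x^{8} + 16 x^{6} + 88 x^{4} + 192 x^{2} + 144}, which equals f(x).
F(3/2) = \frac{16}{561} - \frac{\cos{\left(\frac{9}{4} \right)}}{2}; F(-3/2) = \frac{16}{561} - \frac{\cos{\left(\frac{9}{4} \right)}}{2}.
Integral = F(3/2) - F(-3/2) = 0.

Antiderivative: F(x) = - \frac{\cos{\left(x^{2} \right)}}{2} + \frac{1}{2 \left(\frac{x^{4}}{2} + 4 x^{2} + 6\right)}; value = 0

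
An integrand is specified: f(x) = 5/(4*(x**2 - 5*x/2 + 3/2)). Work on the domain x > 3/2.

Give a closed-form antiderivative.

An antiderivative is F(x) = 5*(log(x - 3/2) - log(x - 1))/2.

The denominator factors as 2*(x - 1)*(2*x - 3); partial fractions split f into directly integrable pieces: 5/(2*x - 3) - 5/(2*(x - 1)).
Check: d/dx[5*(log(x - 3/2) - log(x - 1))/2] = 5/(4*x**2 - 10*x + 6), which equals f(x).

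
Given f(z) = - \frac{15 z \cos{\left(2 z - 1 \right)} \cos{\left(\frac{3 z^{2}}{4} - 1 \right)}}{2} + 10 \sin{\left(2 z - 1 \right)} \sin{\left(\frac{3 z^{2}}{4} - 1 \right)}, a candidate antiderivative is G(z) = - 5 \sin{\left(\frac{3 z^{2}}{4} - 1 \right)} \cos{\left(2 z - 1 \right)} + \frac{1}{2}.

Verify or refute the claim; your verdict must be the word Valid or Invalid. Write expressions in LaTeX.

d/dz[G] = - \frac{15 z \cos{\left(2 z - 1 \right)} \cos{\left(\frac{3 z^{2}}{4} - 1 \right)}}{2} + 10 \sin{\left(2 z - 1 \right)} \sin{\left(\frac{3 z^{2}}{4} - 1 \right)}
This equals f(z) exactly, so the claim holds.

Valid - differentiating G returns exactly f.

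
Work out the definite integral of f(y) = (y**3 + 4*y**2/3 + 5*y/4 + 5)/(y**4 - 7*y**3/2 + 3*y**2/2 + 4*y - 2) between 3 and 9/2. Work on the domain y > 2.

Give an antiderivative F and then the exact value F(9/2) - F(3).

Antiderivative: F(y) = (-81*y*log(y - 2) + 292*y*log(y - 1/2) - 49*y*log(y + 1) + 162*log(y - 2) - 584*log(y - 1/2) + 98*log(y + 1) - 750)/(162*y - 324); value = -373*log(5/2)/162 - 49*log(11/2)/162 + 25/9 + 341*log(4)/162

The denominator factors as 6*(y - 2)**2*(y + 1)*(2*y - 1); partial fractions split f into directly integrable pieces: 292/(81*(2*y - 1)) - 49/(162*(y + 1)) - 1/(2*(y - 2)) + 125/(27*(y - 2)**2).
F(y) = (-81*y*log(y - 2) + 292*y*log(y - 1/2) - 49*y*log(y + 1) + 162*log(y - 2) - 584*log(y - 1/2) + 98*log(y + 1) - 750)/(162*y - 324) is an antiderivative of f.
Check: d/dy[(-81*y*log(y - 2) + 292*y*log(y - 1/2) - 49*y*log(y + 1) + 162*log(y - 2) - 584*log(y - 1/2) + 98*log(y + 1) - 750)/(162*y - 324)] = (12*y**3 + 16*y**2 + 15*y + 60)/(12*y**4 - 42*y**3 + 18*y**2 + 48*y - 24), which equals f(y).
F(9/2) = -50/27 - 49*log(11/2)/162 - log(5/2)/2 + 146*log(4)/81; F(3) = -125/27 - 49*log(4)/162 + 146*log(5/2)/81.
Integral = F(9/2) - F(3) = -373*log(5/2)/162 - 49*log(11/2)/162 + 25/9 + 341*log(4)/162.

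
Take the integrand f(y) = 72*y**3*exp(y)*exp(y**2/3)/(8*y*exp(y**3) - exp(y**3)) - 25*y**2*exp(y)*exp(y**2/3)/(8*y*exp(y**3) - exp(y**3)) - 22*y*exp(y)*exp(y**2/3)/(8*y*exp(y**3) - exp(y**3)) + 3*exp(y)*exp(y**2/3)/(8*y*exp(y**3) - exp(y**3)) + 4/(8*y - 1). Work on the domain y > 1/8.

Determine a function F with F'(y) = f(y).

An antiderivative is F(y) = -3*exp(y)*exp(y**2/3)*exp(-y**3) + log(4*y - 1/2)/2.

Integrate term by term and add the pieces.
Check: d/dy[-3*exp(y)*exp(y**2/3)*exp(-y**3) + log(4*y - 1/2)/2] = (72*y**3*exp(y)*exp(y**2/3) - 25*y**2*exp(y)*exp(y**2/3) - 22*y*exp(y)*exp(y**2/3) + 3*exp(y)*exp(y**2/3) + 4*exp(y**3))/(8*y*exp(y**3) - exp(y**3)), which equals f(y).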